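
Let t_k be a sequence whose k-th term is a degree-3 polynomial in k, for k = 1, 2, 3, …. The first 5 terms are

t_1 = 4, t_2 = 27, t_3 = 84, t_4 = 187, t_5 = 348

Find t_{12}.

1st diffs: 23, 57, 103, 161.
2nd diffs: 34, 46, 58.
3rd diffs: 12, 12 (constant).
So t_k = 2k^3 + 5k^2 - 6k + 3.
Evaluating at k = 12 gives t_{12} = 4107.

4107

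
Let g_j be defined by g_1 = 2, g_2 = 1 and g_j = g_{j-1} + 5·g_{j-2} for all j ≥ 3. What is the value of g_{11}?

g_3 = 11; g_4 = 16; g_5 = 71; g_6 = 151; g_7 = 506; g_8 = 1261; g_9 = 3791; g_{10} = 10096; g_{11} = 29051.

29051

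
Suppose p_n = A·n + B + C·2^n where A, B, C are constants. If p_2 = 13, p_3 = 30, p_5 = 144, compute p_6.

Plug in n = 2, 3, 5: 2A + B + 4C = 13; 3A + B + 8C = 30; 5A + B + 32C = 144.
Subtracting the first from the second: A + 4C = 17.
Subtracting the second from the third: 2A + 24C = 114.
Solving: C = 5, A = -3, then B = -1.
So p_n = -3·n + (-1) + 5·2^n; at n=6 this is 301.

301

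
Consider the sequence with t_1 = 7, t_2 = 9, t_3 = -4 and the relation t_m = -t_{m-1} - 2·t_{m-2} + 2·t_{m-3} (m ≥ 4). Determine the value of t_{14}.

4130

Step forward from the initial values:
t_4 = 0; t_5 = 26; t_6 = -34; …; t_{11} = 758; t_{12} = -814; t_{13} = -986; t_{14} = 4130.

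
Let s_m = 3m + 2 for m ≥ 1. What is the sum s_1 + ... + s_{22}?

Over m = 1..22: Σm = 253.
Total = (3)·253 + (2)·22 = 803.

803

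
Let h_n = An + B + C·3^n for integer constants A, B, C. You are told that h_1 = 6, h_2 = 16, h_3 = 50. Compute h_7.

Plug in n = 1, 2, 3: A + B + 3C = 6; 2A + B + 9C = 16; 3A + B + 27C = 50.
Subtracting the first from the second: A + 6C = 10.
Subtracting the second from the third: A + 18C = 34.
Solving: C = 2, A = -2, then B = 2.
Hence h_7 = -2·7 + 2 + 2·2187 = 4362.

4362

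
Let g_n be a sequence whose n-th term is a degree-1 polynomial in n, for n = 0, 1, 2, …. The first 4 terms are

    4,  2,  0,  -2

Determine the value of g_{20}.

-36

1st diffs: -2, -2, -2 (constant).
So g_n = -2n + 4.
Evaluating at n = 20 gives g_{20} = -36.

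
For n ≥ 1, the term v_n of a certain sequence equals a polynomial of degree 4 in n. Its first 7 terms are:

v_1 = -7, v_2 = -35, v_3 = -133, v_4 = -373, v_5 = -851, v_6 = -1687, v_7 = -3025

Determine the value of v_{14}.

1st diffs: -28, -98, -240, -478, -836, -1338.
2nd diffs: -70, -142, -238, -358, -502.
3rd diffs: -72, -96, -120, -144.
4th diffs: -24, -24, -24 (constant).
So v_n = -n^4 - 2n^3 + 2n^2 - 5n - 1.
Evaluating at n = 14 gives v_{14} = -43583.

-43583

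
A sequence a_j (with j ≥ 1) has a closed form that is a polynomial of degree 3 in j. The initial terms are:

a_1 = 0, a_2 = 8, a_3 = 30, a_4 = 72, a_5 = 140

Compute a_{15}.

1st diffs: 8, 22, 42, 68.
2nd diffs: 14, 20, 26.
3rd diffs: 6, 6 (constant).
Newton forward-difference form: a_j = 8·C(j-1,1) + 14·C(j-1,2) + 6·C(j-1,3).
At j = 15: j-1 = 14, so a_{15} = 112 + 1274 + 2184 = 3570.

3570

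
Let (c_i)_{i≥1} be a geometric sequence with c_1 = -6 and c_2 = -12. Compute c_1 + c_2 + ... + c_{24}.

Common ratio r = 2.
c_i = (-6)·2^(i-1).
S = (-6)·(2^24 - 1)/(2 - 1) = (-6)·(16777216 - 1)/(1) = -100663290.

-100663290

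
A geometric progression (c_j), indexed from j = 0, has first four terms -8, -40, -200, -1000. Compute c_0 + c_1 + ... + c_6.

Common ratio r = 5.
c_j = (-8)·5^(j-0).
S = (-8)·(5^7 - 1)/(5 - 1) = (-8)·(78125 - 1)/(4) = -156248.

-156248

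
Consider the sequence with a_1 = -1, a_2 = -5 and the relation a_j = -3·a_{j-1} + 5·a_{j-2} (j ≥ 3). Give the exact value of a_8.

Applying the relation repeatedly:
a_3 = 10  a_4 = -55  a_5 = 215  a_6 = -920  a_7 = 3835  a_8 = -16105.

-16105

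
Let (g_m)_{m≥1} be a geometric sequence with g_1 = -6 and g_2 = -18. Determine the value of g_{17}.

Common ratio r = 3.
g_m = (-6)·3^(m-1).
g_{17} = (-6)·3^16 = -258280326.

-258280326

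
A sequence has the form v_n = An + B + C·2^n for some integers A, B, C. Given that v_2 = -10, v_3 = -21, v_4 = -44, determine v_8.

-760

At n = 2, 3, 4: 2A + B + 4C = -10; 3A + B + 8C = -21; 4A + B + 16C = -44.
Subtracting the first from the second: A + 4C = -11.
Subtracting the second from the third: A + 8C = -23.
Solving: C = -3, A = 1, then B = 0.
So v_n = 1·n + 0 + (-3)·2^n; at n=8 this is -760.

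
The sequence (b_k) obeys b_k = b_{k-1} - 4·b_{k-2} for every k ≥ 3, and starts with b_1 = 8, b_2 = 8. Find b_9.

-1368

b_3 = -24;  b_4 = -56;  b_5 = 40;  b_6 = 264;  b_7 = 104;  b_8 = -952;  b_9 = -1368.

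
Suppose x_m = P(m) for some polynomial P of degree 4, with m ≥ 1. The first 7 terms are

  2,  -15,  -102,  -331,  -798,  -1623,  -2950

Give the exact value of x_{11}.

-16998

1st diffs: -17, -87, -229, -467, -825, -1327.
2nd diffs: -70, -142, -238, -358, -502.
3rd diffs: -72, -96, -120, -144.
4th diffs: -24, -24, -24 (constant).
So x_m = -m^4 - 2m^3 + 2m^2 + 6m - 3.
Evaluating at m = 11 gives x_{11} = -16998.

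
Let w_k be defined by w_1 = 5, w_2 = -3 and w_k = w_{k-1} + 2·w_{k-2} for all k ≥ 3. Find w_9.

Step forward from the initial values:
w_3 = 7, w_4 = 1, w_5 = 15, w_6 = 17, w_7 = 47, w_8 = 81, w_9 = 175.
(Characteristic roots are 2 and -1.)

175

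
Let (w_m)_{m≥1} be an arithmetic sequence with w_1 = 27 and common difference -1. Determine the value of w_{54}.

-26

w_m = 27 + (m - 1)·(-1).
w_{54} = 27 + 53·(-1) = -26.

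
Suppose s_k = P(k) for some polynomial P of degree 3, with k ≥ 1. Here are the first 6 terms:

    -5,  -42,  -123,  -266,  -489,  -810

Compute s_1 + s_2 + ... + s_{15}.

-48550

1st diffs: -37, -81, -143, -223, -321.
2nd diffs: -44, -62, -80, -98.
3rd diffs: -18, -18, -18 (constant).
So s_k = -3k^3 - 4k^2 - 4k + 6.
Continuing: …, -1247, -1818, -2541, -3434, …, s_{15} = -11079.
Summing k = 1..15 (15 terms) gives -48550.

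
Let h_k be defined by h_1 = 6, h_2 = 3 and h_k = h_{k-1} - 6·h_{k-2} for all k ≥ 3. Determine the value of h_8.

Applying the relation repeatedly:
h_3 = -33  h_4 = -51  h_5 = 147  h_6 = 453  h_7 = -429  h_8 = -3147.

-3147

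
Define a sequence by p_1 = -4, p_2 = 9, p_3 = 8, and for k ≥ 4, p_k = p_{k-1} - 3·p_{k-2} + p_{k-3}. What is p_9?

Compute successive terms:
p_4 = -23;  p_5 = -38;  p_6 = 39;  p_7 = 130;  p_8 = -25;  p_9 = -376.

-376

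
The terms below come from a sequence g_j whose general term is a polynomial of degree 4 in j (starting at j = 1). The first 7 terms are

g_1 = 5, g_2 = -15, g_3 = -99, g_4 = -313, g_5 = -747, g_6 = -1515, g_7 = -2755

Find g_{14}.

-41283

1st diffs: -20, -84, -214, -434, -768, -1240.
2nd diffs: -64, -130, -220, -334, -472.
3rd diffs: -66, -90, -114, -138.
4th diffs: -24, -24, -24 (constant).
Newton forward-difference form: g_j = 5 + (-20)·C(j-1,1) + (-64)·C(j-1,2) + (-66)·C(j-1,3) + (-24)·C(j-1,4).
At j = 14: j-1 = 13, so g_{14} = 5 - 260 - 4992 - 18876 - 17160 = -41283.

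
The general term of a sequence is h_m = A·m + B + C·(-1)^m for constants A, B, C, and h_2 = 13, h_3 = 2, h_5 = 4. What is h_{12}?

23

Plug in m = 2, 3, 5: 2A + B + C = 13; 3A + B - C = 2; 5A + B - C = 4.
Subtracting the first from the second: A - 2C = -11.
Subtracting the second from the third: 2A = 2.
Solving: C = 6, A = 1, then B = 5.
Therefore h_{12} = 12 + 5 + 6·1 = 23.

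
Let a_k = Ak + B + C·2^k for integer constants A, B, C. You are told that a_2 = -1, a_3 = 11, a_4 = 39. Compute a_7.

At k = 2, 3, 4: 2A + B + 4C = -1; 3A + B + 8C = 11; 4A + B + 16C = 39.
Subtracting the first from the second: A + 4C = 12.
Subtracting the second from the third: A + 8C = 28.
Solving: C = 4, A = -4, then B = -9.
Hence a_7 = -4·7 + (-9) + 4·128 = 475.

475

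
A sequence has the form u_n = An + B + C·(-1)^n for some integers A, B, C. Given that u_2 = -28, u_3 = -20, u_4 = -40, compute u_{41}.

-248

Plug in n = 2, 3, 4: 2A + B + C = -28; 3A + B - C = -20; 4A + B + C = -40.
Subtracting the first from the second: A - 2C = 8.
Subtracting the second from the third: A + 2C = -20.
Solving: C = -7, A = -6, then B = -9.
Therefore u_{41} = -246 + (-9) + (-7)·(-1) = -248.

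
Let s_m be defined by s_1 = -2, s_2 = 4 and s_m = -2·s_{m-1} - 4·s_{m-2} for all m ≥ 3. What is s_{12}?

0

Applying the relation repeatedly:
s_3 = 0;  s_4 = -16;  s_5 = 32;  s_6 = 0;  s_7 = -128;  s_8 = 256;  s_9 = 0;  s_{10} = -1024;  s_{11} = 2048;  s_{12} = 0.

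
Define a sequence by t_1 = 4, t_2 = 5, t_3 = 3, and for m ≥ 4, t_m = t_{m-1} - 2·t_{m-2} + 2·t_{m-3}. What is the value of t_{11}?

Step forward from the initial values:
t_4 = 1  t_5 = 5  t_6 = 9  t_7 = 1  t_8 = -7  t_9 = 9  t_{10} = 25  t_{11} = -7.

-7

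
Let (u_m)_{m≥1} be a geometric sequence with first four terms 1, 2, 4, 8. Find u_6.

32

Common ratio r = 2.
u_m = 1·2^(m-1).
u_6 = 1·2^5 = 32.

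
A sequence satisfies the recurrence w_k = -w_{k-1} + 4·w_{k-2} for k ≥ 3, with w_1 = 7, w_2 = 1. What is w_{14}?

Step forward from the initial values:
w_3 = 27  w_4 = -23  w_5 = 131  …  w_{11} = 29691  w_{12} = -74423  w_{13} = 193187  w_{14} = -490879.

-490879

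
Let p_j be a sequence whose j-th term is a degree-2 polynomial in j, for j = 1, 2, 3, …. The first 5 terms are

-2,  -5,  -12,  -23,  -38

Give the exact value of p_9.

1st diffs: -3, -7, -11, -15.
2nd diffs: -4, -4, -4 (constant).
Newton forward-difference form: p_j = -2 + (-3)·C(j-1,1) + (-4)·C(j-1,2).
At j = 9: j-1 = 8, so p_9 = -2 - 24 - 112 = -138.

-138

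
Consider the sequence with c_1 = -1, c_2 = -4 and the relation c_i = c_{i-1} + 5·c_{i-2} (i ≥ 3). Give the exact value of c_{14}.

-789604

Step forward from the initial values:
c_3 = -9;  c_4 = -29;  c_5 = -74;  …;  c_{11} = -36194;  c_{12} = -101439;  c_{13} = -282409;  c_{14} = -789604.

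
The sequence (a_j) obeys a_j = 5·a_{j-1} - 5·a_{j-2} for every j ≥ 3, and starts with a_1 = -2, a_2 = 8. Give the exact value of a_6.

Applying the relation repeatedly:
a_3 = 50, a_4 = 210, a_5 = 800, a_6 = 2950.

2950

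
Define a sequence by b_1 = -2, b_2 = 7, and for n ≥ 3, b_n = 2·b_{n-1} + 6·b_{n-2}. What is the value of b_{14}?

14089792

Step forward from the initial values:
b_3 = 2; b_4 = 46; b_5 = 104; …; b_{11} = 290336; b_{12} = 1060576; b_{13} = 3863168; b_{14} = 14089792.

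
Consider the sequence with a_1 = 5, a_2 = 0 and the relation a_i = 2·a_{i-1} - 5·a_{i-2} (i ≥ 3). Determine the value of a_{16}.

-201550

Applying the relation repeatedly:
a_3 = -25, a_4 = -50, a_5 = 25, …, a_{13} = 33025, a_{14} = -128700, a_{15} = -422525, a_{16} = -201550.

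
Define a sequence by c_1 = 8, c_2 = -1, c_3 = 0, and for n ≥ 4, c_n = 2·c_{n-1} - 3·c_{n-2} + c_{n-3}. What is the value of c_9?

-37

Step forward from the initial values:
c_4 = 11;  c_5 = 21;  c_6 = 9;  c_7 = -34;  c_8 = -74;  c_9 = -37.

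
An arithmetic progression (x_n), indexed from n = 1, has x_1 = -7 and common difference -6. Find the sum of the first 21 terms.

-1407

x_n = -7 + (n - 1)·(-6).
x_{21} = -127; S = 21·(-7 + (-127))/2 = -1407.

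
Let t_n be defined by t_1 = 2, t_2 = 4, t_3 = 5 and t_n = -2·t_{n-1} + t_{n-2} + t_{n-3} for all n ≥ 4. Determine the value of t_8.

-174

Compute successive terms:
t_4 = -4, t_5 = 17, t_6 = -33, t_7 = 79, t_8 = -174.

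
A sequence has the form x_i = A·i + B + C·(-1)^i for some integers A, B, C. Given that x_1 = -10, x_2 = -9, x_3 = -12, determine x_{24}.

The three given values yield: A + B - C = -10; 2A + B + C = -9; 3A + B - C = -12.
Subtracting the first from the second: A + 2C = 1.
Subtracting the second from the third: A - 2C = -3.
Solving: C = 1, A = -1, then B = -8.
Therefore x_{24} = -24 + (-8) + 1·1 = -31.

-31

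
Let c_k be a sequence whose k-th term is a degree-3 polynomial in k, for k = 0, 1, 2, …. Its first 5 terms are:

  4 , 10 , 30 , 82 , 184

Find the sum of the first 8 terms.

1st diffs: 6, 20, 52, 102.
2nd diffs: 14, 32, 50.
3rd diffs: 18, 18 (constant).
Newton forward-difference form: c_k = 4 + 6·C(k,1) + 14·C(k,2) + 18·C(k,3).
Continuing: 354, 610, 970.
Summing k = 0..7 (8 terms) gives 2244.

2244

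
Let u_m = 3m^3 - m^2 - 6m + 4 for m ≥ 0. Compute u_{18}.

u_{18} = 3·18^3 - 1·18^2 - 6·18 + 4 = 17068.

17068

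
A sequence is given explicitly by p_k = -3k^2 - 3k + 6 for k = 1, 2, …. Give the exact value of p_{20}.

-1254

p_{20} = -3·20^2 - 3·20 + 6 = -1254.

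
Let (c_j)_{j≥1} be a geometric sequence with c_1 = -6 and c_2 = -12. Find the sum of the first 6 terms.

-378

Common ratio r = 2.
c_j = (-6)·2^(j-1).
S = (-6)·(2^6 - 1)/(2 - 1) = (-6)·(64 - 1)/(1) = -378.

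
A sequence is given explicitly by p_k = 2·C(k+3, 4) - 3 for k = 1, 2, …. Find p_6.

249

C(9, 4) = 126, so p_6 = 249.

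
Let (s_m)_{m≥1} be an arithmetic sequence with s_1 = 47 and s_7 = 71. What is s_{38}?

195

Common difference d = (71 - 47) / (7 - 1) = 4.
s_m = 47 + (m - 1)·4.
s_{38} = 47 + 37·4 = 195.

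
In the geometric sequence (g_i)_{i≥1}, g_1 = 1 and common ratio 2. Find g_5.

g_i = 1·2^(i-1).
g_5 = 1·2^4 = 16.

16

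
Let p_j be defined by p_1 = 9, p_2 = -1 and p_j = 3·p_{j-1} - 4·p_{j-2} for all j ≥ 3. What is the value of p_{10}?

3263

p_3 = -39  p_4 = -113  p_5 = -183  p_6 = -97  p_7 = 441  p_8 = 1711  p_9 = 3369  p_{10} = 3263.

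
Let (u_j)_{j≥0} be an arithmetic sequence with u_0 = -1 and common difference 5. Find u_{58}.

289

u_j = -1 + (j - 0)·5.
u_{58} = -1 + 58·5 = 289.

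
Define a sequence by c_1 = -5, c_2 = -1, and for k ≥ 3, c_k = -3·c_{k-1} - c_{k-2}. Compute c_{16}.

-2421095

Iterate the recurrence:
c_3 = 8  c_4 = -23  c_5 = 61  …  c_{13} = 134923  c_{14} = -353233  c_{15} = 924776  c_{16} = -2421095.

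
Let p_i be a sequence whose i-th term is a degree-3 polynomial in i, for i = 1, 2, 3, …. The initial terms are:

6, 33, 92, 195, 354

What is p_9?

1790

1st diffs: 27, 59, 103, 159.
2nd diffs: 32, 44, 56.
3rd diffs: 12, 12 (constant).
Newton forward-difference form: p_i = 6 + 27·C(i-1,1) + 32·C(i-1,2) + 12·C(i-1,3).
At i = 9: i-1 = 8, so p_9 = 6 + 216 + 896 + 672 = 1790.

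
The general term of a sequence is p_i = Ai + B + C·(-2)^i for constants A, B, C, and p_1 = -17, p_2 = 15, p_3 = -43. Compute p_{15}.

-163819

Write the equations: A + B - 2C = -17; 2A + B + 4C = 15; 3A + B - 8C = -43.
Subtracting the first from the second: A + 6C = 32.
Subtracting the second from the third: A - 12C = -58.
Solving: C = 5, A = 2, then B = -9.
Therefore p_{15} = 30 + (-9) + 5·(-32768) = -163819.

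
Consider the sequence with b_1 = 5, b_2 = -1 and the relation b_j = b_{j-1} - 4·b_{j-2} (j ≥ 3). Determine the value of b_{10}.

2551

b_3 = -21, b_4 = -17, b_5 = 67, b_6 = 135, b_7 = -133, b_8 = -673, b_9 = -141, b_{10} = 2551.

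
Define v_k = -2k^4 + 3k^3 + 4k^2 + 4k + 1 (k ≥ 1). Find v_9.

v_9 = -2·9^4 + 3·9^3 + 4·9^2 + 4·9 + 1 = -10574.

-10574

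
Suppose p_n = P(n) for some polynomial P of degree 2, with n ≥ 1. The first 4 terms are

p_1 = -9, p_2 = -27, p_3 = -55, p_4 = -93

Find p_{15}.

-1171

1st diffs: -18, -28, -38.
2nd diffs: -10, -10 (constant).
So p_n = -5n^2 - 3n - 1.
Evaluating at n = 15 gives p_{15} = -1171.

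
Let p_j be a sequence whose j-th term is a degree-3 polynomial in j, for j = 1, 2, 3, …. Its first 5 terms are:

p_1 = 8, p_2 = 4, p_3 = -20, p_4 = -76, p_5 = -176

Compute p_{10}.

-1756

1st diffs: -4, -24, -56, -100.
2nd diffs: -20, -32, -44.
3rd diffs: -12, -12 (constant).
Newton forward-difference form: p_j = 8 + (-4)·C(j-1,1) + (-20)·C(j-1,2) + (-12)·C(j-1,3).
At j = 10: j-1 = 9, so p_{10} = 8 - 36 - 720 - 1008 = -1756.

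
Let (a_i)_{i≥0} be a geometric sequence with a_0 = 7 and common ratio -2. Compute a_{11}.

-14336

a_i = 7·(-2)^(i-0).
a_{11} = 7·(-2)^11 = -14336.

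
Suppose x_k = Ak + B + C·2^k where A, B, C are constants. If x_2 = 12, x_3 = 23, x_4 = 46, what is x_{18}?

786416

The three given values yield: 2A + B + 4C = 12; 3A + B + 8C = 23; 4A + B + 16C = 46.
Subtracting the first from the second: A + 4C = 11.
Subtracting the second from the third: A + 8C = 23.
Solving: C = 3, A = -1, then B = 2.
So x_k = -1·k + 2 + 3·2^k; at k=18 this is 786416.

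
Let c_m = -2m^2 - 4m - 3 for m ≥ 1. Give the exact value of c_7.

-129

c_7 = -2·7^2 - 4·7 - 3 = -129.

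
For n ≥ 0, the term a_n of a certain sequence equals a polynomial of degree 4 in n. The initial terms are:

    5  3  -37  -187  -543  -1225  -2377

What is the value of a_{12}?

-30247

1st diffs: -2, -40, -150, -356, -682, -1152.
2nd diffs: -38, -110, -206, -326, -470.
3rd diffs: -72, -96, -120, -144.
4th diffs: -24, -24, -24 (constant).
Newton forward-difference form: a_n = 5 + (-2)·C(n,1) + (-38)·C(n,2) + (-72)·C(n,3) + (-24)·C(n,4).
At n = 12: n = 12, so a_{12} = 5 - 24 - 2508 - 15840 - 11880 = -30247.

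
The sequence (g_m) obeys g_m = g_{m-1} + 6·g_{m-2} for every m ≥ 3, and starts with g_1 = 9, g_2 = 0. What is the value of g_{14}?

Compute successive terms:
g_3 = 54, g_4 = 54, g_5 = 378, …, g_{11} = 218106, g_{12} = 626670, g_{13} = 1935306, g_{14} = 5695326.
(Characteristic roots are 3 and -2.)

5695326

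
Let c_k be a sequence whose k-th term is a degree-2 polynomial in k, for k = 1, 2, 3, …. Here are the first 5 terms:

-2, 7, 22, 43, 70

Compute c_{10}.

1st diffs: 9, 15, 21, 27.
2nd diffs: 6, 6, 6 (constant).
Newton forward-difference form: c_k = -2 + 9·C(k-1,1) + 6·C(k-1,2).
At k = 10: k-1 = 9, so c_{10} = -2 + 81 + 216 = 295.

295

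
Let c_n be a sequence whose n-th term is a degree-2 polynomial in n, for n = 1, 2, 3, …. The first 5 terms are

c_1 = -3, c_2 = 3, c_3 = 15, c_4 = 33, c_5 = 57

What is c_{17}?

813

1st diffs: 6, 12, 18, 24.
2nd diffs: 6, 6, 6 (constant).
Newton forward-difference form: c_n = -3 + 6·C(n-1,1) + 6·C(n-1,2).
At n = 17: n-1 = 16, so c_{17} = -3 + 96 + 720 = 813.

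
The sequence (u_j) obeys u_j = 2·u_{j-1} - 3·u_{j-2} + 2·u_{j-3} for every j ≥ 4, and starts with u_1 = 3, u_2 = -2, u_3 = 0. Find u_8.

-28

Iterate the recurrence:
u_4 = 12, u_5 = 20, u_6 = 4, u_7 = -28, u_8 = -28.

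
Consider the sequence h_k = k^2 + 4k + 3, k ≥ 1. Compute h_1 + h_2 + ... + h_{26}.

Over k = 1..26: Σk = 351, Σk² = 6201.
Total = (1)·6201 + (4)·351 + (3)·26 = 7683.

7683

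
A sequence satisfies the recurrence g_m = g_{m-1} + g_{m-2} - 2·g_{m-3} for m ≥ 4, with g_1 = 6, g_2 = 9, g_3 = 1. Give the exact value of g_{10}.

38

Applying the relation repeatedly:
g_4 = -2; g_5 = -19; g_6 = -23; g_7 = -38; g_8 = -23; g_9 = -15; g_{10} = 38.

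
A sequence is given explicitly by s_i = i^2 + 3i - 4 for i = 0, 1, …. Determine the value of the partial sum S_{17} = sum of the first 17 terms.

Over i = 0..16: Σi = 136, Σi² = 1496.
Total = (1)·1496 + (3)·136 + (-4)·17 = 1836.

1836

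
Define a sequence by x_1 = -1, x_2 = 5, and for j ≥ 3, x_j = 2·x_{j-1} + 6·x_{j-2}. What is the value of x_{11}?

262720

Iterate the recurrence:
x_3 = 4  x_4 = 38  x_5 = 100  x_6 = 428  x_7 = 1456  x_8 = 5480  x_9 = 19696  x_{10} = 72272  x_{11} = 262720.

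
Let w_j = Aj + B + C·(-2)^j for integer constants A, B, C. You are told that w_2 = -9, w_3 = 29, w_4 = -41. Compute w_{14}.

The three given values yield: 2A + B + 4C = -9; 3A + B - 8C = 29; 4A + B + 16C = -41.
Subtracting the first from the second: A - 12C = 38.
Subtracting the second from the third: A + 24C = -70.
Solving: C = -3, A = 2, then B = -1.
Therefore w_{14} = 28 + (-1) + (-3)·16384 = -49125.

-49125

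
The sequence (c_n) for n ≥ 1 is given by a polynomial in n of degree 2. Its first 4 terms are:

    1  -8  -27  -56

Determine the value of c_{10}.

1st diffs: -9, -19, -29.
2nd diffs: -10, -10 (constant).
Newton forward-difference form: c_n = 1 + (-9)·C(n-1,1) + (-10)·C(n-1,2).
At n = 10: n-1 = 9, so c_{10} = 1 - 81 - 360 = -440.

-440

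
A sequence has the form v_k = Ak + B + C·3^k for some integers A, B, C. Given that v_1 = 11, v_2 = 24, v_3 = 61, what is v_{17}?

Write the equations: A + B + 3C = 11; 2A + B + 9C = 24; 3A + B + 27C = 61.
Subtracting the first from the second: A + 6C = 13.
Subtracting the second from the third: A + 18C = 37.
Solving: C = 2, A = 1, then B = 4.
Therefore v_{17} = 17 + 4 + 2·129140163 = 258280347.

258280347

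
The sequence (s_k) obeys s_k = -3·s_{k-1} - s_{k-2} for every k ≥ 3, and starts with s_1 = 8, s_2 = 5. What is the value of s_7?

Compute successive terms:
s_3 = -23  s_4 = 64  s_5 = -169  s_6 = 443  s_7 = -1160.

-1160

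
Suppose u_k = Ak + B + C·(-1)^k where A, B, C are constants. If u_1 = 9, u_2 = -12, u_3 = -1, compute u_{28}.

The three given values yield: A + B - C = 9; 2A + B + C = -12; 3A + B - C = -1.
Subtracting the first from the second: A + 2C = -21.
Subtracting the second from the third: A - 2C = 11.
Solving: C = -8, A = -5, then B = 6.
Therefore u_{28} = -140 + 6 + (-8)·1 = -142.

-142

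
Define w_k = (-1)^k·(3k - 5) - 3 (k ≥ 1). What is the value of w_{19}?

-55

(-1)^19 = -1; 3k - 5 at k=19 is 52; so w_{19} = -55.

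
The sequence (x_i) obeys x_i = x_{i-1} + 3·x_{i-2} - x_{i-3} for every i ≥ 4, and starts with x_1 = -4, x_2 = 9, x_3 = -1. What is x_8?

x_4 = 30; x_5 = 18; x_6 = 109; x_7 = 133; x_8 = 442.

442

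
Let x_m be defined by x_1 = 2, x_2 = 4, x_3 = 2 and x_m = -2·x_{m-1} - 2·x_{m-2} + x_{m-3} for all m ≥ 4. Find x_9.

-158

Applying the relation repeatedly:
x_4 = -10, x_5 = 20, x_6 = -18, x_7 = -14, x_8 = 84, x_9 = -158.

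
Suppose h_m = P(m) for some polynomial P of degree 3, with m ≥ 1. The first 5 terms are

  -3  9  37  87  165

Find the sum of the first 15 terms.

16685

1st diffs: 12, 28, 50, 78.
2nd diffs: 16, 22, 28.
3rd diffs: 6, 6 (constant).
So h_m = m^3 + 2m^2 - m - 5.
Continuing: …, 277, 429, 627, 877, …, h_{15} = 3805.
Summing m = 1..15 (15 terms) gives 16685.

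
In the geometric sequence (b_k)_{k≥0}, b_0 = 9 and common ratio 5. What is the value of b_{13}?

10986328125

b_k = 9·5^(k-0).
b_{13} = 9·5^13 = 10986328125.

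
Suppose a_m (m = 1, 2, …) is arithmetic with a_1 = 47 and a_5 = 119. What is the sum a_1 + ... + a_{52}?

26312

Common difference d = (119 - 47) / (5 - 1) = 18.
a_m = 47 + (m - 1)·18.
a_{52} = 965; S = 52·(47 + 965)/2 = 26312.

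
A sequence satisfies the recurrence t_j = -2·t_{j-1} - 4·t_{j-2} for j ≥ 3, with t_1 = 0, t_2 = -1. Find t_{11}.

Iterate the recurrence:
t_3 = 2, t_4 = 0, t_5 = -8, t_6 = 16, t_7 = 0, t_8 = -64, t_9 = 128, t_{10} = 0, t_{11} = -512.

-512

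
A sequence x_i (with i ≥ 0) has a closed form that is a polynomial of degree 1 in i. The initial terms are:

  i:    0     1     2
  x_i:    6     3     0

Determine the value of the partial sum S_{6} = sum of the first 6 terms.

-9

1st diffs: -3, -3 (constant).
So x_i = -3i + 6.
Continuing: -3, -6, -9.
Summing i = 0..5 (6 terms) gives -9.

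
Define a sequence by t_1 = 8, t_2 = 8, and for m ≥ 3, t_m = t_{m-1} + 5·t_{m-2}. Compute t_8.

Iterate the recurrence:
t_3 = 48, t_4 = 88, t_5 = 328, t_6 = 768, t_7 = 2408, t_8 = 6248.

6248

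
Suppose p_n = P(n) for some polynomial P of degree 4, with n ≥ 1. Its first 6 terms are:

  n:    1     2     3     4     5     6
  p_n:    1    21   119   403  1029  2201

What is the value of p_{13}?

1st diffs: 20, 98, 284, 626, 1172.
2nd diffs: 78, 186, 342, 546.
3rd diffs: 108, 156, 204.
4th diffs: 48, 48 (constant).
Newton forward-difference form: p_n = 1 + 20·C(n-1,1) + 78·C(n-1,2) + 108·C(n-1,3) + 48·C(n-1,4).
At n = 13: n-1 = 12, so p_{13} = 1 + 240 + 5148 + 23760 + 23760 = 52909.

52909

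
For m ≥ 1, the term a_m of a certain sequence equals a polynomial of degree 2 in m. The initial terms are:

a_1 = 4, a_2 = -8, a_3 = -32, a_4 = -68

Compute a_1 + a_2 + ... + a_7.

-644

1st diffs: -12, -24, -36.
2nd diffs: -12, -12 (constant).
Newton forward-difference form: a_m = 4 + (-12)·C(m-1,1) + (-12)·C(m-1,2).
Continuing: -116, -176, -248.
Summing m = 1..7 (7 terms) gives -644.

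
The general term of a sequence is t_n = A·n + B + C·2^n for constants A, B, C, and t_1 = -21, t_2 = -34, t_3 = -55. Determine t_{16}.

Write the equations: A + B + 2C = -21; 2A + B + 4C = -34; 3A + B + 8C = -55.
Subtracting the first from the second: A + 2C = -13.
Subtracting the second from the third: A + 4C = -21.
Solving: C = -4, A = -5, then B = -8.
Therefore t_{16} = -80 + (-8) + (-4)·65536 = -262232.

-262232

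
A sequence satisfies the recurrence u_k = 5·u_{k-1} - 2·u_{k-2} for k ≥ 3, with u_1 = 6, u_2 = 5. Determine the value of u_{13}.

Step forward from the initial values:
u_3 = 13;  u_4 = 55;  u_5 = 249;  …;  u_{10} = 491375;  u_{11} = 2241433;  u_{12} = 10224415;  u_{13} = 46639209.

46639209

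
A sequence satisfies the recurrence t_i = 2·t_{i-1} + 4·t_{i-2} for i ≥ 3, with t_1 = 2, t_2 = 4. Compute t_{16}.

64684032

Compute successive terms:
t_3 = 16  t_4 = 48  t_5 = 160  …  t_{13} = 1908736  t_{14} = 6176768  t_{15} = 19988480  t_{16} = 64684032.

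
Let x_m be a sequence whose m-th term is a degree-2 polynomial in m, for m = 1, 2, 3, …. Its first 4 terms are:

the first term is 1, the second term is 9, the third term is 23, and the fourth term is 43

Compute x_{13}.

493

1st diffs: 8, 14, 20.
2nd diffs: 6, 6 (constant).
So x_m = 3m^2 - m - 1.
Evaluating at m = 13 gives x_{13} = 493.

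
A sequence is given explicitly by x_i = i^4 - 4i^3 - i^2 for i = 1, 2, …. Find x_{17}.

63580

x_{17} = 1·17^4 - 4·17^3 - 1·17^2 = 63580.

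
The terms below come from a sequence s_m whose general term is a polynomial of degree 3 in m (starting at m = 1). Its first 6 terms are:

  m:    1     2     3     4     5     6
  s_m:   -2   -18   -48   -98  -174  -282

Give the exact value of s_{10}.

-1154

1st diffs: -16, -30, -50, -76, -108.
2nd diffs: -14, -20, -26, -32.
3rd diffs: -6, -6, -6 (constant).
So s_m = -m^3 - m^2 - 6m + 6.
Evaluating at m = 10 gives s_{10} = -1154.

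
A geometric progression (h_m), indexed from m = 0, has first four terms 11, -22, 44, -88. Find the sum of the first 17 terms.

Common ratio r = -2.
h_m = 11·(-2)^(m-0).
S = 11·((-2)^17 - 1)/(-2 - 1) = 11·(-131072 - 1)/(-3) = 480601.

480601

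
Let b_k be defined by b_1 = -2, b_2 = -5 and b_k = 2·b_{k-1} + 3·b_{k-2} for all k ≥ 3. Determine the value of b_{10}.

-34445

Applying the relation repeatedly:
b_3 = -16;  b_4 = -47;  b_5 = -142;  b_6 = -425;  b_7 = -1276;  b_8 = -3827;  b_9 = -11482;  b_{10} = -34445.
(Characteristic roots are 3 and -1.)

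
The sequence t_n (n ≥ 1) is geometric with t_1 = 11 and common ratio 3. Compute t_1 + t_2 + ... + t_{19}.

6392438063

t_n = 11·3^(n-1).
S = 11·(3^19 - 1)/(3 - 1) = 11·(1162261467 - 1)/(2) = 6392438063.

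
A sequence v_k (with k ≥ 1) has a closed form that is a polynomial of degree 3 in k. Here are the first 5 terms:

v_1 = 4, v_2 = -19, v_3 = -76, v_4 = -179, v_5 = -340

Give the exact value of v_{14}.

-6379

1st diffs: -23, -57, -103, -161.
2nd diffs: -34, -46, -58.
3rd diffs: -12, -12 (constant).
Newton forward-difference form: v_k = 4 + (-23)·C(k-1,1) + (-34)·C(k-1,2) + (-12)·C(k-1,3).
At k = 14: k-1 = 13, so v_{14} = 4 - 299 - 2652 - 3432 = -6379.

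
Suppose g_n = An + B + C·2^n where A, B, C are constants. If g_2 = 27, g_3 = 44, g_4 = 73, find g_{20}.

3145833

At n = 2, 3, 4: 2A + B + 4C = 27; 3A + B + 8C = 44; 4A + B + 16C = 73.
Subtracting the first from the second: A + 4C = 17.
Subtracting the second from the third: A + 8C = 29.
Solving: C = 3, A = 5, then B = 5.
Hence g_{20} = 5·20 + 5 + 3·1048576 = 3145833.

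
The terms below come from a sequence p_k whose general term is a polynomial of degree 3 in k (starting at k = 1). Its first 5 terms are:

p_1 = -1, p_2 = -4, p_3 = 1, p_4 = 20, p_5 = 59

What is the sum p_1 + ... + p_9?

1311

1st diffs: -3, 5, 19, 39.
2nd diffs: 8, 14, 20.
3rd diffs: 6, 6 (constant).
Newton forward-difference form: p_k = -1 + (-3)·C(k-1,1) + 8·C(k-1,2) + 6·C(k-1,3).
Continuing: 124, 221, 356, 535.
Summing k = 1..9 (9 terms) gives 1311.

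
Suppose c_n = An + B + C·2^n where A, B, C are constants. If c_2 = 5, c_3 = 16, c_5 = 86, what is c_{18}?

786409

Write the equations: 2A + B + 4C = 5; 3A + B + 8C = 16; 5A + B + 32C = 86.
Subtracting the first from the second: A + 4C = 11.
Subtracting the second from the third: 2A + 24C = 70.
Solving: C = 3, A = -1, then B = -5.
Therefore c_{18} = -18 + (-5) + 3·262144 = 786409.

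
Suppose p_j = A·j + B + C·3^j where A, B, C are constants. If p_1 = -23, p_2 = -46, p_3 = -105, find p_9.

-59103

The three given values yield: A + B + 3C = -23; 2A + B + 9C = -46; 3A + B + 27C = -105.
Subtracting the first from the second: A + 6C = -23.
Subtracting the second from the third: A + 18C = -59.
Solving: C = -3, A = -5, then B = -9.
Hence p_9 = -5·9 + (-9) + (-3)·19683 = -59103.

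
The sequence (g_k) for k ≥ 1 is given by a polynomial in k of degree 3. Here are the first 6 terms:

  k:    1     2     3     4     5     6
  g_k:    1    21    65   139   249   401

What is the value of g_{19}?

1st diffs: 20, 44, 74, 110, 152.
2nd diffs: 24, 30, 36, 42.
3rd diffs: 6, 6, 6 (constant).
Newton forward-difference form: g_k = 1 + 20·C(k-1,1) + 24·C(k-1,2) + 6·C(k-1,3).
At k = 19: k-1 = 18, so g_{19} = 1 + 360 + 3672 + 4896 = 8929.

8929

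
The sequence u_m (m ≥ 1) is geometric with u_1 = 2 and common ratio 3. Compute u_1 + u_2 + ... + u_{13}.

u_m = 2·3^(m-1).
S = 2·(3^13 - 1)/(3 - 1) = 2·(1594323 - 1)/(2) = 1594322.

1594322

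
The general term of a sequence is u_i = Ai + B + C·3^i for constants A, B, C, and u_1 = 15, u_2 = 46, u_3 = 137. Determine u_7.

Plug in i = 1, 2, 3: A + B + 3C = 15; 2A + B + 9C = 46; 3A + B + 27C = 137.
Subtracting the first from the second: A + 6C = 31.
Subtracting the second from the third: A + 18C = 91.
Solving: C = 5, A = 1, then B = -1.
Hence u_7 = 1·7 + (-1) + 5·2187 = 10941.

10941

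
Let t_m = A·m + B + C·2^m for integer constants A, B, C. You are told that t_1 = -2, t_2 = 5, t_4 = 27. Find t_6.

At m = 1, 2, 4: A + B + 2C = -2; 2A + B + 4C = 5; 4A + B + 16C = 27.
Subtracting the first from the second: A + 2C = 7.
Subtracting the second from the third: 2A + 12C = 22.
Solving: C = 1, A = 5, then B = -9.
Hence t_6 = 5·6 + (-9) + 1·64 = 85.

85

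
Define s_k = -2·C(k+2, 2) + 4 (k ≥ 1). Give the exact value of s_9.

C(11, 2) = 55, so s_9 = -106.

-106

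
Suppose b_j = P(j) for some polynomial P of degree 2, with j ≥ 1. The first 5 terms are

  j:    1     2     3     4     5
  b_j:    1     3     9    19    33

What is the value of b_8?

1st diffs: 2, 6, 10, 14.
2nd diffs: 4, 4, 4 (constant).
So b_j = 2j^2 - 4j + 3.
Evaluating at j = 8 gives b_8 = 99.

99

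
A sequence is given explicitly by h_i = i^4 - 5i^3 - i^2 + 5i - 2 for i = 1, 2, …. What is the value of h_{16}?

h_{16} = 1·16^4 - 5·16^3 - 1·16^2 + 5·16 - 2 = 44878.

44878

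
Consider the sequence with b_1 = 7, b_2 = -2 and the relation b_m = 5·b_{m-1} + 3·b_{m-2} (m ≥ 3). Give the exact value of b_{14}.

Compute successive terms:
b_3 = 11; b_4 = 49; b_5 = 278; …; b_{11} = 8032526; b_{12} = 44511289; b_{13} = 246654023; b_{14} = 1366803982.

1366803982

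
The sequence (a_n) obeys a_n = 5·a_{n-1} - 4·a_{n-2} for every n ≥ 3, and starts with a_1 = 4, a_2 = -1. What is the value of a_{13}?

-27962021

Step forward from the initial values:
a_3 = -21, a_4 = -101, a_5 = -421, …, a_{10} = -436901, a_{11} = -1747621, a_{12} = -6990501, a_{13} = -27962021.
(Characteristic roots are 4 and 1.)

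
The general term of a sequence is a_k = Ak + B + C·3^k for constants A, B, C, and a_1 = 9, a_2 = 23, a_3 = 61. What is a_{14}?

Plug in k = 1, 2, 3: A + B + 3C = 9; 2A + B + 9C = 23; 3A + B + 27C = 61.
Subtracting the first from the second: A + 6C = 14.
Subtracting the second from the third: A + 18C = 38.
Solving: C = 2, A = 2, then B = 1.
Therefore a_{14} = 28 + 1 + 2·4782969 = 9565967.

9565967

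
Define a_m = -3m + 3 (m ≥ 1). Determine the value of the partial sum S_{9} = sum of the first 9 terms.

Over m = 1..9: Σm = 45.
Total = (-3)·45 + (3)·9 = -108.

-108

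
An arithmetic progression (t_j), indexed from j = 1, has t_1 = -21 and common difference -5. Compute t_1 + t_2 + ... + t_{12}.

-582

t_j = -21 + (j - 1)·(-5).
t_{12} = -76; S = 12·(-21 + (-76))/2 = -582.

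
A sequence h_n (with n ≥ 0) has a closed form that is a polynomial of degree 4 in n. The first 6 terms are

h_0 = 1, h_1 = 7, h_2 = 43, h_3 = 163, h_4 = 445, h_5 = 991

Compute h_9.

1st diffs: 6, 36, 120, 282, 546.
2nd diffs: 30, 84, 162, 264.
3rd diffs: 54, 78, 102.
4th diffs: 24, 24 (constant).
Newton forward-difference form: h_n = 1 + 6·C(n,1) + 30·C(n,2) + 54·C(n,3) + 24·C(n,4).
At n = 9: n = 9, so h_9 = 1 + 54 + 1080 + 4536 + 3024 = 8695.

8695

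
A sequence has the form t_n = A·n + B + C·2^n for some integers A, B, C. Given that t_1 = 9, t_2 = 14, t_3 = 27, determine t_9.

At n = 1, 2, 3: A + B + 2C = 9; 2A + B + 4C = 14; 3A + B + 8C = 27.
Subtracting the first from the second: A + 2C = 5.
Subtracting the second from the third: A + 4C = 13.
Solving: C = 4, A = -3, then B = 4.
Therefore t_9 = -27 + 4 + 4·512 = 2025.

2025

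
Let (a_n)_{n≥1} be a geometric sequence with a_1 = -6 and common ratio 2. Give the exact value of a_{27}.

-402653184

a_n = (-6)·2^(n-1).
a_{27} = (-6)·2^26 = -402653184.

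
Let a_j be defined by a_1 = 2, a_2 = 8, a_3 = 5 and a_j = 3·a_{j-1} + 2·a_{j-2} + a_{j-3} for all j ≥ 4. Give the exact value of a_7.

1533

Step forward from the initial values:
a_4 = 33; a_5 = 117; a_6 = 422; a_7 = 1533.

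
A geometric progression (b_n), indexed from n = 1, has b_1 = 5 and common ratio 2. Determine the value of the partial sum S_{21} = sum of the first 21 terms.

10485755

b_n = 5·2^(n-1).
S = 5·(2^21 - 1)/(2 - 1) = 5·(2097152 - 1)/(1) = 10485755.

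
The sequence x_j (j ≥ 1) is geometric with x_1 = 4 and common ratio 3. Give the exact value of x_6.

x_j = 4·3^(j-1).
x_6 = 4·3^5 = 972.

972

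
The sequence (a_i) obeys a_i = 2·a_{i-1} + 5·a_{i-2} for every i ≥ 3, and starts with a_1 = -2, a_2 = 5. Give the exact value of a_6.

Compute successive terms:
a_3 = 0;  a_4 = 25;  a_5 = 50;  a_6 = 225.

225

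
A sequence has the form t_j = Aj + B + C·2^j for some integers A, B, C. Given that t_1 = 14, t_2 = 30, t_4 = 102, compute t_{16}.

327774

At j = 1, 2, 4: A + B + 2C = 14; 2A + B + 4C = 30; 4A + B + 16C = 102.
Subtracting the first from the second: A + 2C = 16.
Subtracting the second from the third: 2A + 12C = 72.
Solving: C = 5, A = 6, then B = -2.
So t_j = 6·j + (-2) + 5·2^j; at j=16 this is 327774.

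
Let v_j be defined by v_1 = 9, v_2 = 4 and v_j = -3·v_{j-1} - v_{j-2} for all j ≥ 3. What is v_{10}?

Compute successive terms:
v_3 = -21  v_4 = 59  v_5 = -156  v_6 = 409  v_7 = -1071  v_8 = 2804  v_9 = -7341  v_{10} = 19219.

19219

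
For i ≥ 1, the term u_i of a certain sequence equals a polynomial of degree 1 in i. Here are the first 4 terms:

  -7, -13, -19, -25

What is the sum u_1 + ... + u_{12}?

-480

1st diffs: -6, -6, -6 (constant).
So u_i = -6i - 1.
Continuing: …, -31, -37, -43, -49, …, u_{12} = -73.
Summing i = 1..12 (12 terms) gives -480.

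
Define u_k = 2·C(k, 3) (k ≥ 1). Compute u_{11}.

330

C(11, 3) = 165, so u_{11} = 330.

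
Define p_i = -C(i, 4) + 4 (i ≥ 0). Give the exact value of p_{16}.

C(16, 4) = 1820, so p_{16} = -1816.

-1816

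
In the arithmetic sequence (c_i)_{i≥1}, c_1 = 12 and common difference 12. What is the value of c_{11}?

c_i = 12 + (i - 1)·12.
c_{11} = 12 + 10·12 = 132.

132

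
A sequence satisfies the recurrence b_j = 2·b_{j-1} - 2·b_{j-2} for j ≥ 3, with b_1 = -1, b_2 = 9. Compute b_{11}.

Applying the relation repeatedly:
b_3 = 20, b_4 = 22, b_5 = 4, b_6 = -36, b_7 = -80, b_8 = -88, b_9 = -16, b_{10} = 144, b_{11} = 320.

320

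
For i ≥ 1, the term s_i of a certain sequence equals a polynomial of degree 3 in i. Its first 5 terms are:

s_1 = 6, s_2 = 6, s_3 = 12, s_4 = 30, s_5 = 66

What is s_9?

1st diffs: 0, 6, 18, 36.
2nd diffs: 6, 12, 18.
3rd diffs: 6, 6 (constant).
Newton forward-difference form: s_i = 6 + 6·C(i-1,2) + 6·C(i-1,3).
At i = 9: i-1 = 8, so s_9 = 6 + 168 + 336 = 510.

510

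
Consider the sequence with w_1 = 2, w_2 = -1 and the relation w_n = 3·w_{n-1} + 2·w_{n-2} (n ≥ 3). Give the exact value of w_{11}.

Step forward from the initial values:
w_3 = 1; w_4 = 1; w_5 = 5; w_6 = 17; w_7 = 61; w_8 = 217; w_9 = 773; w_{10} = 2753; w_{11} = 9805.

9805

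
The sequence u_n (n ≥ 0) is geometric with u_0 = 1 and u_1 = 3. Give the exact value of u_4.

Common ratio r = 3.
u_n = 1·3^(n-0).
u_4 = 1·3^4 = 81.

81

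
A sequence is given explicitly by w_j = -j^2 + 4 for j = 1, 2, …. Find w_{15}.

-221

w_{15} = -1·15^2 + 4 = -221.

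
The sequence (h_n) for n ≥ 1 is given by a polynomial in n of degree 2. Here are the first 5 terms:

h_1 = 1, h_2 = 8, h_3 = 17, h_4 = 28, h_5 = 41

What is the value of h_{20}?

476

1st diffs: 7, 9, 11, 13.
2nd diffs: 2, 2, 2 (constant).
Newton forward-difference form: h_n = 1 + 7·C(n-1,1) + 2·C(n-1,2).
At n = 20: n-1 = 19, so h_{20} = 1 + 133 + 342 = 476.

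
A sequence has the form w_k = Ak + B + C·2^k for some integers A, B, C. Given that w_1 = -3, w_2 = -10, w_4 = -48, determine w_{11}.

At k = 1, 2, 4: A + B + 2C = -3; 2A + B + 4C = -10; 4A + B + 16C = -48.
Subtracting the first from the second: A + 2C = -7.
Subtracting the second from the third: 2A + 12C = -38.
Solving: C = -3, A = -1, then B = 4.
Hence w_{11} = -1·11 + 4 + (-3)·2048 = -6151.

-6151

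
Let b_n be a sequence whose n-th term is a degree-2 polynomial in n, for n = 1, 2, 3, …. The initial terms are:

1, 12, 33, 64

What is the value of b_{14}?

1st diffs: 11, 21, 31.
2nd diffs: 10, 10 (constant).
So b_n = 5n^2 - 4n.
Evaluating at n = 14 gives b_{14} = 924.

924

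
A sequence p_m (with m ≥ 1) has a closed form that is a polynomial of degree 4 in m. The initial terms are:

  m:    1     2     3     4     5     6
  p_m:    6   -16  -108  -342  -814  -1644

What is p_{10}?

-11784

1st diffs: -22, -92, -234, -472, -830.
2nd diffs: -70, -142, -238, -358.
3rd diffs: -72, -96, -120.
4th diffs: -24, -24 (constant).
So p_m = -m^4 - 2m^3 + 2m^2 + m + 6.
Evaluating at m = 10 gives p_{10} = -11784.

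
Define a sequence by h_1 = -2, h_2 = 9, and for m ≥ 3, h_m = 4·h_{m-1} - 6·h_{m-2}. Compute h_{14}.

1072704

Step forward from the initial values:
h_3 = 48; h_4 = 138; h_5 = 264; …; h_{11} = -24576; h_{12} = 48288; h_{13} = 340608; h_{14} = 1072704.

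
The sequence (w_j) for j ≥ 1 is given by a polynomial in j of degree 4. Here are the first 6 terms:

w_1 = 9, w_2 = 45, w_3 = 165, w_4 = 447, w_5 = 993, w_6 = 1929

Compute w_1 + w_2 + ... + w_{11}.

1st diffs: 36, 120, 282, 546, 936.
2nd diffs: 84, 162, 264, 390.
3rd diffs: 78, 102, 126.
4th diffs: 24, 24 (constant).
So w_j = j^4 + 3j^3 - j^2 + 3j + 3.
Continuing: …, 3405, 5595, 8697, 12933, …, w_{11} = 18549.
Summing j = 1..11 (11 terms) gives 52767.

52767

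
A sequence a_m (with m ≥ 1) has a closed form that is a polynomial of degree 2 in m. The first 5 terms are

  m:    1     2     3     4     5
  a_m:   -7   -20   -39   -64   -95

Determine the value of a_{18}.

-1044

1st diffs: -13, -19, -25, -31.
2nd diffs: -6, -6, -6 (constant).
So a_m = -3m^2 - 4m.
Evaluating at m = 18 gives a_{18} = -1044.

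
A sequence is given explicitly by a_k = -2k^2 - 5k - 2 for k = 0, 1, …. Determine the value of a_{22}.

-1080

a_{22} = -2·22^2 - 5·22 - 2 = -1080.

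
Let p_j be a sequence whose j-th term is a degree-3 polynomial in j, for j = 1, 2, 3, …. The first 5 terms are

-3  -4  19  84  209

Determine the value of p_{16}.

1st diffs: -1, 23, 65, 125.
2nd diffs: 24, 42, 60.
3rd diffs: 18, 18 (constant).
Newton forward-difference form: p_j = -3 + (-1)·C(j-1,1) + 24·C(j-1,2) + 18·C(j-1,3).
At j = 16: j-1 = 15, so p_{16} = -3 - 15 + 2520 + 8190 = 10692.

10692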